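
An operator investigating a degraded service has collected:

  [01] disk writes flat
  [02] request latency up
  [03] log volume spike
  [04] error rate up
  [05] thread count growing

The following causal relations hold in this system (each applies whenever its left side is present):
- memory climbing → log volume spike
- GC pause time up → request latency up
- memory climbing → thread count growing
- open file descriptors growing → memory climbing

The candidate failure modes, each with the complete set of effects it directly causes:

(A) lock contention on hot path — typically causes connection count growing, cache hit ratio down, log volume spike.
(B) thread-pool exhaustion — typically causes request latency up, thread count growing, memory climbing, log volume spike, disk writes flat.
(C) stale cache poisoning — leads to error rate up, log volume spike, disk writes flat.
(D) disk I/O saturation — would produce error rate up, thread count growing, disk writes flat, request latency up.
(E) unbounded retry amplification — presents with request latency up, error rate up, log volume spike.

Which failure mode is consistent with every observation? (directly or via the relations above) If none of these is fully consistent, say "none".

none

For each candidate, compare predicted effects to what was observed:
(A) lock contention on hot path — does not account for disk writes flat, request latency up, error rate up, thread count growing
(B) thread-pool exhaustion — disk writes flat ✓; request latency up ✓; log volume spike ✓; error rate up ✗; thread count growing ✓
(C) stale cache poisoning — disk writes flat ✓; request latency up ✗; log volume spike ✓; error rate up ✓; thread count growing ✗
(D) disk I/O saturation — disk writes flat ✓; request latency up ✓; log volume spike ✗; error rate up ✓; thread count growing ✓
(E) unbounded retry amplification — does not account for disk writes flat, thread count growing
No candidate is consistent with all observations.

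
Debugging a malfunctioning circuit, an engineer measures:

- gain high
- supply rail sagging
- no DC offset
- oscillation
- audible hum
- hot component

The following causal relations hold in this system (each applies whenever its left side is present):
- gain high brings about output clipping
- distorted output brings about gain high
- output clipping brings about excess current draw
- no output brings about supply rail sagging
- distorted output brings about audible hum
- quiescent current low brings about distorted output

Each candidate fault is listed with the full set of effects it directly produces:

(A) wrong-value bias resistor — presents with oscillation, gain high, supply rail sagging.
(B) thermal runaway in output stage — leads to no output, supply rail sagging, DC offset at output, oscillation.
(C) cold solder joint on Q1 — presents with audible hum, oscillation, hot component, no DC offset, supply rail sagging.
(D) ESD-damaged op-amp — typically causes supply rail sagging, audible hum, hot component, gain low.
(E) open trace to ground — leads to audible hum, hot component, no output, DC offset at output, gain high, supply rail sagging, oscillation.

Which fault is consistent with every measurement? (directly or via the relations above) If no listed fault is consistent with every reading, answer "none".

Per-candidate check:
(A) wrong-value bias resistor — gain high ✓; supply rail sagging ✓; no DC offset ✗; oscillation ✓; audible hum ✗; hot component ✗
(B) thermal runaway in output stage — gain high ✗; supply rail sagging ✓; no DC offset ✗; oscillation ✓; audible hum ✗; hot component ✗
(C) cold solder joint on Q1 — does not account for gain high
(D) ESD-damaged op-amp — fails on gain high, no DC offset, oscillation (predicts gain low, not gain high)
(E) open trace to ground — gain high ✓; supply rail sagging ✓; no DC offset ✗; oscillation ✓; audible hum ✓; hot component ✓
No candidate is consistent with all observations.

none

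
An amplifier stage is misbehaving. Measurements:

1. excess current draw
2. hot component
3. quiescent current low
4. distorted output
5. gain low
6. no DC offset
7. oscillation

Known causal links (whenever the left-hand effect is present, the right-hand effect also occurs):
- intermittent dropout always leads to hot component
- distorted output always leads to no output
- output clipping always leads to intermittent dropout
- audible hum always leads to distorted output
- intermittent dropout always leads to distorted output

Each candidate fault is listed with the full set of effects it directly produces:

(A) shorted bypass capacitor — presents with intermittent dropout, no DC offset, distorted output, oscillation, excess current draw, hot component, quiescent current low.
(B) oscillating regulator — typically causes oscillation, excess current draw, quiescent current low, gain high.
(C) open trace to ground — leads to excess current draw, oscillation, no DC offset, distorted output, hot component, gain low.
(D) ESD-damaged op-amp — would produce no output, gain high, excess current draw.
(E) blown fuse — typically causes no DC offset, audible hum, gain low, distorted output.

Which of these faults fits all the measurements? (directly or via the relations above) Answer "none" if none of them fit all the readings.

none

Per-candidate check:
(A) shorted bypass capacitor — does not account for gain low
(B) oscillating regulator — excess current draw match; hot component miss; quiescent current low match; distorted output miss; gain low miss; no DC offset miss; oscillation match
(C) open trace to ground — does not account for quiescent current low
(D) ESD-damaged op-amp — fails on hot component, quiescent current low, distorted output, gain low, no DC offset, oscillation (predicts gain high, not gain low)
(E) blown fuse — excess current draw miss; hot component miss; quiescent current low miss; distorted output match; gain low match; no DC offset match; oscillation miss
None of the listed candidates fits everything.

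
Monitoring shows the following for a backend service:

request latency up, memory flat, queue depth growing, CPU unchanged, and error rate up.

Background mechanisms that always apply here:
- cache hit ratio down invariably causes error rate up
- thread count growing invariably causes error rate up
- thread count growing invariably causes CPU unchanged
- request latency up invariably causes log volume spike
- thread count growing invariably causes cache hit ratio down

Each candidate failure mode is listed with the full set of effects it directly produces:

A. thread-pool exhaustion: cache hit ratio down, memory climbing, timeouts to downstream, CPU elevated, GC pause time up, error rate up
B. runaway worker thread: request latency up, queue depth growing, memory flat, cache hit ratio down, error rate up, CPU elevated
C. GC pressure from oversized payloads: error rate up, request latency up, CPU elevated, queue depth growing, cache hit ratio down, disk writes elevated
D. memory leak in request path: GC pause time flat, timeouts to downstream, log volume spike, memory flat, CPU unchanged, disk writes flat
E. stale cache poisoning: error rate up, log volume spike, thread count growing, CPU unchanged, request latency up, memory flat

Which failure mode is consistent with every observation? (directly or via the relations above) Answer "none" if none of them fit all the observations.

Testing each hypothesis:
(A) thread-pool exhaustion — fails on request latency up, memory flat, queue depth growing, CPU unchanged (predicts memory climbing, not memory flat; predicts CPU elevated, not CPU unchanged)
(B) runaway worker thread — request latency up yes; memory flat yes; queue depth growing yes; CPU unchanged NO; error rate up yes
(C) GC pressure from oversized payloads — request latency up yes; memory flat NO; queue depth growing yes; CPU unchanged NO; error rate up yes
(D) memory leak in request path — request latency up NO; memory flat yes; queue depth growing NO; CPU unchanged yes; error rate up NO
(E) stale cache poisoning — request latency up yes; memory flat yes; queue depth growing NO; CPU unchanged yes; error rate up yes
No candidate is consistent with all observations.

none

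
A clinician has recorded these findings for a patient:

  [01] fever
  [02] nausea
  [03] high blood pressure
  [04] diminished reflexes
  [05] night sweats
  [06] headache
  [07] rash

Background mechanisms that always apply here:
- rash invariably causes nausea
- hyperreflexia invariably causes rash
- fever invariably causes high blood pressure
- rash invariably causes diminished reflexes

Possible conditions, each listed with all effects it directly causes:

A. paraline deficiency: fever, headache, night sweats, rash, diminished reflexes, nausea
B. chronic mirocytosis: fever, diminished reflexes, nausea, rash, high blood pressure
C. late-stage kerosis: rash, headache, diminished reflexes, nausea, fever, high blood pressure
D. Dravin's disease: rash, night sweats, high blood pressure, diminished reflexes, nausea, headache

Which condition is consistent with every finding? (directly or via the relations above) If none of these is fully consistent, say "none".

Testing each hypothesis:
(A) paraline deficiency — fever +; nausea +; high blood pressure + (via fever → high blood pressure); diminished reflexes +; night sweats +; headache +; rash +
(B) chronic mirocytosis — does not account for night sweats, headache
(C) late-stage kerosis — does not account for night sweats
(D) Dravin's disease — does not account for fever
Only (A) is consistent with every observation.

A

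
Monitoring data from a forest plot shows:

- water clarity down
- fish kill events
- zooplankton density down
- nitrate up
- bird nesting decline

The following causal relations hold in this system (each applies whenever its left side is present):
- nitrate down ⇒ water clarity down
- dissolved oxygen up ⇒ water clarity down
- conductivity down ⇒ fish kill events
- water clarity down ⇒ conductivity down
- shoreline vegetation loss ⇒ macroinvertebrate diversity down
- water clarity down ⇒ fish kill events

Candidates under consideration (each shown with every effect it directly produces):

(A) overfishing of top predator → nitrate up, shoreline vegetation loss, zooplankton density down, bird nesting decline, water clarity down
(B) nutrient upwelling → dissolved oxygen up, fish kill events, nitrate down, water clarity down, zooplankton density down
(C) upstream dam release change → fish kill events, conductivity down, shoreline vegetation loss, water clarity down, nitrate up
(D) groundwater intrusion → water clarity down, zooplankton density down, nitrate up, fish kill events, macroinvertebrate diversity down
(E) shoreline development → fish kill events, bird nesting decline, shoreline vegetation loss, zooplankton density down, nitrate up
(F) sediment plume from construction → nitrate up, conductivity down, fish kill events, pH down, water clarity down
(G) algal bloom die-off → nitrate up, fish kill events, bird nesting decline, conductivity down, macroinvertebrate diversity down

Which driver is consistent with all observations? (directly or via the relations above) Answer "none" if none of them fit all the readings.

For each candidate, compare predicted effects to what was observed:
(A) overfishing of top predator — water clarity down match; fish kill events match (via water clarity down → fish kill events); zooplankton density down match; nitrate up match; bird nesting decline match
(B) nutrient upwelling — water clarity down match; fish kill events match; zooplankton density down match; nitrate up miss; bird nesting decline miss
(C) upstream dam release change — does not account for zooplankton density down, bird nesting decline
(D) groundwater intrusion — water clarity down match; fish kill events match; zooplankton density down match; nitrate up match; bird nesting decline miss
(E) shoreline development — water clarity down miss; fish kill events match; zooplankton density down match; nitrate up match; bird nesting decline match
(F) sediment plume from construction — does not account for zooplankton density down, bird nesting decline
(G) algal bloom die-off — water clarity down miss; fish kill events match; zooplankton density down miss; nitrate up match; bird nesting decline match
(A) alone accounts for all the evidence.

A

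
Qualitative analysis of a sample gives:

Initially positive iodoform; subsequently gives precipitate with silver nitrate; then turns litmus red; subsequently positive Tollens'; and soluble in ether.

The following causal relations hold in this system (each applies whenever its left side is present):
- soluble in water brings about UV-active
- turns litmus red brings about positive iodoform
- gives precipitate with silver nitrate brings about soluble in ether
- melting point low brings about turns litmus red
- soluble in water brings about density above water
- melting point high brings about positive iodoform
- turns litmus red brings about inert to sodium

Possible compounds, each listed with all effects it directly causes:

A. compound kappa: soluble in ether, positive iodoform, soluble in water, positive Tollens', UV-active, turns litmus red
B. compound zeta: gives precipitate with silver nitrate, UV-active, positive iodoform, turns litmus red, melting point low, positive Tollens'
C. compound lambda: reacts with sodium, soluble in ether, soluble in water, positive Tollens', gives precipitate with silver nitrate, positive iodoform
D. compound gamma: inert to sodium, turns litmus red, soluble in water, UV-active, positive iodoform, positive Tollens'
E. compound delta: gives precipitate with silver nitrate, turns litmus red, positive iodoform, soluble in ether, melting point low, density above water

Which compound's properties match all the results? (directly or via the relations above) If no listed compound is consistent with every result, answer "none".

Checking each candidate against the observations:
(A) compound kappa — does not account for gives precipitate with silver nitrate
(B) compound zeta — positive iodoform yes; gives precipitate with silver nitrate yes; turns litmus red yes; positive Tollens' yes; soluble in ether yes (through gives precipitate with silver nitrate → soluble in ether)
(C) compound lambda — positive iodoform yes; gives precipitate with silver nitrate yes; turns litmus red NO; positive Tollens' yes; soluble in ether yes
(D) compound gamma — positive iodoform yes; gives precipitate with silver nitrate NO; turns litmus red yes; positive Tollens' yes; soluble in ether NO
(E) compound delta — positive iodoform yes; gives precipitate with silver nitrate yes; turns litmus red yes; positive Tollens' NO; soluble in ether yes
(B) alone accounts for all the evidence.

B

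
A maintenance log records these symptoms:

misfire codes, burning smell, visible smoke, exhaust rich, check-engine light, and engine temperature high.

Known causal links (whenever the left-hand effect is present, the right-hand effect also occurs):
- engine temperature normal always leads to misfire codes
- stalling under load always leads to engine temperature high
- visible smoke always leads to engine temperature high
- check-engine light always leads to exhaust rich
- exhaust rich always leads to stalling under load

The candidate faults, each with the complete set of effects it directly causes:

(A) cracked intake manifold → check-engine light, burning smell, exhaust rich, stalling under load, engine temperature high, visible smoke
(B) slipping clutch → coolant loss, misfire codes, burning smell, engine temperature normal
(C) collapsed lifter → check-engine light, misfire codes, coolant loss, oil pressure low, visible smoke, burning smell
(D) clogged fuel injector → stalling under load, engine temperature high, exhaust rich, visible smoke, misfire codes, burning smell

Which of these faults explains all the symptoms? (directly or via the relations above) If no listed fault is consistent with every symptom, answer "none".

C

Checking each candidate against the observations:
(A) cracked intake manifold — does not account for misfire codes
(B) slipping clutch — fails on visible smoke, exhaust rich, check-engine light, engine temperature high (predicts engine temperature normal, not engine temperature high)
(C) collapsed lifter — misfire codes match; burning smell match; visible smoke match; exhaust rich match (by check-engine light → exhaust rich); check-engine light match; engine temperature high match (by visible smoke → engine temperature high)
(D) clogged fuel injector — does not account for check-engine light
(C) is the only candidate with no mismatches.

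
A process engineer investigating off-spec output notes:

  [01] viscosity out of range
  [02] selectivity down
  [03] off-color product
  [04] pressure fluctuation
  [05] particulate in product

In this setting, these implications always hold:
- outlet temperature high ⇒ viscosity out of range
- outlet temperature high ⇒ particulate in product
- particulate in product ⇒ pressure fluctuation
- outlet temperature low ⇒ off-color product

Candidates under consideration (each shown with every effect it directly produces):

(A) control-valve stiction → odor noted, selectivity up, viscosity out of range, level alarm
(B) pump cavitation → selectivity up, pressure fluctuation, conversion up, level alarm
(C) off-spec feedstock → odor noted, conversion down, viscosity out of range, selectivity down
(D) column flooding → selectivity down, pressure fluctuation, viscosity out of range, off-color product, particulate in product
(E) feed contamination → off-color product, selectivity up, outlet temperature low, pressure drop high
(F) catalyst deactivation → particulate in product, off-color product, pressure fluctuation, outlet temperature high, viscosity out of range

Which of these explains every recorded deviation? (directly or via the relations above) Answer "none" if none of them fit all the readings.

D

Checking each candidate against the observations:
(A) control-valve stiction — viscosity out of range ✓; selectivity down ✗; off-color product ✗; pressure fluctuation ✗; particulate in product ✗
(B) pump cavitation — fails on viscosity out of range, selectivity down, off-color product, particulate in product (predicts selectivity up, not selectivity down)
(C) off-spec feedstock — does not account for off-color product, pressure fluctuation, particulate in product
(D) column flooding — viscosity out of range ✓; selectivity down ✓; off-color product ✓; pressure fluctuation ✓; particulate in product ✓
(E) feed contamination — viscosity out of range ✗; selectivity down ✗; off-color product ✓; pressure fluctuation ✗; particulate in product ✗
(F) catalyst deactivation — does not account for selectivity down
(D) alone accounts for all the evidence.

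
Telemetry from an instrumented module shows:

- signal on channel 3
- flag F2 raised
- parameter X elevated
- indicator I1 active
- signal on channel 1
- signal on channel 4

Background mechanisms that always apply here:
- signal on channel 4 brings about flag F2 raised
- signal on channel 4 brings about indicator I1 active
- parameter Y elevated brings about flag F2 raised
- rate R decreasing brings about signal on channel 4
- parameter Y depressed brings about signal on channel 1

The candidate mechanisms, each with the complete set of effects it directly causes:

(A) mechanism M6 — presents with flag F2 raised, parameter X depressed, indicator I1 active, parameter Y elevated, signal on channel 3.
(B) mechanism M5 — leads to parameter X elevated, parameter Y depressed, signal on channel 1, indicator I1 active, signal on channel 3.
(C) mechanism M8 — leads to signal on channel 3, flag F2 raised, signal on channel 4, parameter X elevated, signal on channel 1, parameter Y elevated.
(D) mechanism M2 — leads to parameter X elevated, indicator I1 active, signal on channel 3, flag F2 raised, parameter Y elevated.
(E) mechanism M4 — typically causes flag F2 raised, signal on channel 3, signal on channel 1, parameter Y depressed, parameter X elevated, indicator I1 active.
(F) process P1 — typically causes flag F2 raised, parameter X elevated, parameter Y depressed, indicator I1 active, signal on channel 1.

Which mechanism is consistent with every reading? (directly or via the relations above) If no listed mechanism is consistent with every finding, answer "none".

Checking each candidate against the observations:
(A) mechanism M6 — signal on channel 3 match; flag F2 raised match; parameter X elevated miss; indicator I1 active match; signal on channel 1 miss; signal on channel 4 miss
(B) mechanism M5 — does not account for flag F2 raised, signal on channel 4
(C) mechanism M8 — signal on channel 3 match; flag F2 raised match; parameter X elevated match; indicator I1 active match (through signal on channel 4 → indicator I1 active); signal on channel 1 match; signal on channel 4 match
(D) mechanism M2 — does not account for signal on channel 1, signal on channel 4
(E) mechanism M4 — does not account for signal on channel 4
(F) process P1 — signal on channel 3 miss; flag F2 raised match; parameter X elevated match; indicator I1 active match; signal on channel 1 match; signal on channel 4 miss
(C) alone accounts for all the evidence.

C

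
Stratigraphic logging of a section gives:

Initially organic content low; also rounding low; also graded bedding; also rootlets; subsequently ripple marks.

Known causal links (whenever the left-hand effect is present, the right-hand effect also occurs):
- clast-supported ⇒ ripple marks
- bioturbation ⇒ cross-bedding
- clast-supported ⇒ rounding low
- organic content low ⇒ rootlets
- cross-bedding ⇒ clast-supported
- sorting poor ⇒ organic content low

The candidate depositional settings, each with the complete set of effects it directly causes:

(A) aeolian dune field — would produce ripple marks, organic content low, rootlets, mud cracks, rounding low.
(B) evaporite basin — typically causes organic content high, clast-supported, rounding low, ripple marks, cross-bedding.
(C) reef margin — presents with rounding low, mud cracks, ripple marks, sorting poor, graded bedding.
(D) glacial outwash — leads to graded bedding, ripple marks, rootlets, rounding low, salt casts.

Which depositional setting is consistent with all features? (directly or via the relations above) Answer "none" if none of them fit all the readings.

Testing each hypothesis:
(A) aeolian dune field — organic content low match; rounding low match; graded bedding miss; rootlets match; ripple marks match
(B) evaporite basin — fails on organic content low, graded bedding, rootlets (predicts organic content high, not organic content low)
(C) reef margin — organic content low match (through sorting poor → organic content low); rounding low match; graded bedding match; rootlets match (through sorting poor → organic content low → rootlets); ripple marks match
(D) glacial outwash — organic content low miss; rounding low match; graded bedding match; rootlets match; ripple marks match
(C) is the only candidate with no mismatches.

C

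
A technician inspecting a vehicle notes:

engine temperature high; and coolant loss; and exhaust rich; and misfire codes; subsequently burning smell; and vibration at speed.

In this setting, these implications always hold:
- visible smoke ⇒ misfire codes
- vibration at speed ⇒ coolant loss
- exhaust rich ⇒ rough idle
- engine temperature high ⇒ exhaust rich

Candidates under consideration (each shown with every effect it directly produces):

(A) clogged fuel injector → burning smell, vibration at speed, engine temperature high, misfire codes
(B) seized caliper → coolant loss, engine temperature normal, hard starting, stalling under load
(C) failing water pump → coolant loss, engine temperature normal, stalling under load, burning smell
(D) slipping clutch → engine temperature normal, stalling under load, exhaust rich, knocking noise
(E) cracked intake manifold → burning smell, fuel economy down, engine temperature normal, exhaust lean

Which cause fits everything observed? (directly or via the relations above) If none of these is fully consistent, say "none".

A

Testing each hypothesis:
(A) clogged fuel injector — engine temperature high yes; coolant loss yes (via vibration at speed → coolant loss); exhaust rich yes (via engine temperature high → exhaust rich); misfire codes yes; burning smell yes; vibration at speed yes
(B) seized caliper — fails on engine temperature high, exhaust rich, misfire codes, burning smell, vibration at speed (predicts engine temperature normal, not engine temperature high)
(C) failing water pump — engine temperature high NO; coolant loss yes; exhaust rich NO; misfire codes NO; burning smell yes; vibration at speed NO
(D) slipping clutch — engine temperature high NO; coolant loss NO; exhaust rich yes; misfire codes NO; burning smell NO; vibration at speed NO
(E) cracked intake manifold — fails on engine temperature high, coolant loss, exhaust rich, misfire codes, vibration at speed (predicts engine temperature normal, not engine temperature high; predicts exhaust lean, not exhaust rich)
(A) is the only candidate with no mismatches.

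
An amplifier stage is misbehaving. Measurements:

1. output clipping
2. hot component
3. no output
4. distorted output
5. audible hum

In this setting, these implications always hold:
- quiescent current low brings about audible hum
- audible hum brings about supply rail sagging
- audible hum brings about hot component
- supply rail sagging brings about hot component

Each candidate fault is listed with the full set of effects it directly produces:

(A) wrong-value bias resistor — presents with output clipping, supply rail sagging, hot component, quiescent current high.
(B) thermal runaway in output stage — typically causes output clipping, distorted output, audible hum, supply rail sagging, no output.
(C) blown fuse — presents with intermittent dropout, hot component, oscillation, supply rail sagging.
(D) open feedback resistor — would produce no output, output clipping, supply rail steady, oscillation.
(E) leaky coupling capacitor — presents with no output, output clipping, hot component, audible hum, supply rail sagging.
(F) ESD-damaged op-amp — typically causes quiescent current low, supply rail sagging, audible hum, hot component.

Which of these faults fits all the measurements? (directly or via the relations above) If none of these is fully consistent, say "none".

Per-candidate check:
(A) wrong-value bias resistor — output clipping +; hot component +; no output -; distorted output -; audible hum -
(B) thermal runaway in output stage — output clipping +; hot component + (via audible hum → hot component); no output +; distorted output +; audible hum +
(C) blown fuse — output clipping -; hot component +; no output -; distorted output -; audible hum -
(D) open feedback resistor — does not account for hot component, distorted output, audible hum
(E) leaky coupling capacitor — does not account for distorted output
(F) ESD-damaged op-amp — output clipping -; hot component +; no output -; distorted output -; audible hum +
(B) alone accounts for all the evidence.

B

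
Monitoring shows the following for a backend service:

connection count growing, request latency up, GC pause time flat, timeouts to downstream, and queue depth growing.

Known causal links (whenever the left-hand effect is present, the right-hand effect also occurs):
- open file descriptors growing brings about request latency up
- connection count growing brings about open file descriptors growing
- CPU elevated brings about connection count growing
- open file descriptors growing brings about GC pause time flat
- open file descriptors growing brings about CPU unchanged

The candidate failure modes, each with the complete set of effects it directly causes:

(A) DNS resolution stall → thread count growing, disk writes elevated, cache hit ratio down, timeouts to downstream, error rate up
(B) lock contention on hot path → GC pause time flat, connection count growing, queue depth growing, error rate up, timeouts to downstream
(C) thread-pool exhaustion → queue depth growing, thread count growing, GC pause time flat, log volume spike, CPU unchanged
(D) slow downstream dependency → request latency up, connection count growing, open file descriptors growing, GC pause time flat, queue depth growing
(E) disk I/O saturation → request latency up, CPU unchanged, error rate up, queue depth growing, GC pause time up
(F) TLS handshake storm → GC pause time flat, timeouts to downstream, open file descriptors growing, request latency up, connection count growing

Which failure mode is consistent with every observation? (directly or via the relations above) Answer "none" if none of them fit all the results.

B

Checking each candidate against the observations:
(A) DNS resolution stall — does not account for connection count growing, request latency up, GC pause time flat, queue depth growing
(B) lock contention on hot path — accounts for every observation (request latency up via connection count growing → open file descriptors growing → request latency up)
(C) thread-pool exhaustion — does not account for connection count growing, request latency up, timeouts to downstream
(D) slow downstream dependency — connection count growing ✓; request latency up ✓; GC pause time flat ✓; timeouts to downstream ✗; queue depth growing ✓
(E) disk I/O saturation — connection count growing ✗; request latency up ✓; GC pause time flat ✗; timeouts to downstream ✗; queue depth growing ✓
(F) TLS handshake storm — connection count growing ✓; request latency up ✓; GC pause time flat ✓; timeouts to downstream ✓; queue depth growing ✗
(B) is the only candidate with no mismatches.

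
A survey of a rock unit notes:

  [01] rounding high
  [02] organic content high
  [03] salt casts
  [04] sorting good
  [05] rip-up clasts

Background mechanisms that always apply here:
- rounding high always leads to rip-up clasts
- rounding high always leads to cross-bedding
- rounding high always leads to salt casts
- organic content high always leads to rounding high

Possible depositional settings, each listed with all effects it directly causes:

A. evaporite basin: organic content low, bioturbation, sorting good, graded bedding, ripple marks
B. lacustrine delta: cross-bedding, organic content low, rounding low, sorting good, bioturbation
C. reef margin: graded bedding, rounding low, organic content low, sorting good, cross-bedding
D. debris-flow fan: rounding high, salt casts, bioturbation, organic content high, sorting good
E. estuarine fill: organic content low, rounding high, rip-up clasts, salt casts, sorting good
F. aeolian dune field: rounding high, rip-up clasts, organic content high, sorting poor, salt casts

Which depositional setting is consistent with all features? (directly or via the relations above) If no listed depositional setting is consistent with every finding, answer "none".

Per-candidate check:
(A) evaporite basin — rounding high miss; organic content high miss; salt casts miss; sorting good match; rip-up clasts miss
(B) lacustrine delta — fails on rounding high, organic content high, salt casts, rip-up clasts (predicts rounding low, not rounding high; predicts organic content low, not organic content high)
(C) reef margin — fails on rounding high, organic content high, salt casts, rip-up clasts (predicts rounding low, not rounding high; predicts organic content low, not organic content high)
(D) debris-flow fan — rounding high match; organic content high match; salt casts match; sorting good match; rip-up clasts match (via rounding high → rip-up clasts)
(E) estuarine fill — rounding high match; organic content high miss; salt casts match; sorting good match; rip-up clasts match
(F) aeolian dune field — rounding high match; organic content high match; salt casts match; sorting good miss; rip-up clasts match
(D) alone accounts for all the evidence.

D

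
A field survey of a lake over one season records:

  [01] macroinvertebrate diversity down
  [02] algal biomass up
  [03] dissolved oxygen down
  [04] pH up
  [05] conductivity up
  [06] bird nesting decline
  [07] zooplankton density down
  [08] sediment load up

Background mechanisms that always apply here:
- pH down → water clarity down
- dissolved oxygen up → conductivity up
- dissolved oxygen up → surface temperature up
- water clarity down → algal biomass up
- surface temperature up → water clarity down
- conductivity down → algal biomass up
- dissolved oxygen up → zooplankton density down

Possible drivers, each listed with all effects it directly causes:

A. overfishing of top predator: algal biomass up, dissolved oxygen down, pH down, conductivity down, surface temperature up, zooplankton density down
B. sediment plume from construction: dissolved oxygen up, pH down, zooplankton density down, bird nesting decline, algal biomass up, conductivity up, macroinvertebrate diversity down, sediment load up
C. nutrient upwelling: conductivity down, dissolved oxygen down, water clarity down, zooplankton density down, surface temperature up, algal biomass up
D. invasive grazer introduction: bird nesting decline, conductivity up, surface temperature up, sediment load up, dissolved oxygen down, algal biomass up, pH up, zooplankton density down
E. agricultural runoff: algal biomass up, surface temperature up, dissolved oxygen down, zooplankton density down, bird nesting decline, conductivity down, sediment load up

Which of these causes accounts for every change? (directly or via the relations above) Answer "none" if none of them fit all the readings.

none

Testing each hypothesis:
(A) overfishing of top predator — macroinvertebrate diversity down -; algal biomass up +; dissolved oxygen down +; pH up -; conductivity up -; bird nesting decline -; zooplankton density down +; sediment load up -
(B) sediment plume from construction — fails on dissolved oxygen down, pH up (predicts dissolved oxygen up, not dissolved oxygen down; predicts pH down, not pH up)
(C) nutrient upwelling — fails on macroinvertebrate diversity down, pH up, conductivity up, bird nesting decline, sediment load up (predicts conductivity down, not conductivity up)
(D) invasive grazer introduction — macroinvertebrate diversity down -; algal biomass up +; dissolved oxygen down +; pH up +; conductivity up +; bird nesting decline +; zooplankton density down +; sediment load up +
(E) agricultural runoff — fails on macroinvertebrate diversity down, pH up, conductivity up (predicts conductivity down, not conductivity up)
None of the listed candidates fits everything.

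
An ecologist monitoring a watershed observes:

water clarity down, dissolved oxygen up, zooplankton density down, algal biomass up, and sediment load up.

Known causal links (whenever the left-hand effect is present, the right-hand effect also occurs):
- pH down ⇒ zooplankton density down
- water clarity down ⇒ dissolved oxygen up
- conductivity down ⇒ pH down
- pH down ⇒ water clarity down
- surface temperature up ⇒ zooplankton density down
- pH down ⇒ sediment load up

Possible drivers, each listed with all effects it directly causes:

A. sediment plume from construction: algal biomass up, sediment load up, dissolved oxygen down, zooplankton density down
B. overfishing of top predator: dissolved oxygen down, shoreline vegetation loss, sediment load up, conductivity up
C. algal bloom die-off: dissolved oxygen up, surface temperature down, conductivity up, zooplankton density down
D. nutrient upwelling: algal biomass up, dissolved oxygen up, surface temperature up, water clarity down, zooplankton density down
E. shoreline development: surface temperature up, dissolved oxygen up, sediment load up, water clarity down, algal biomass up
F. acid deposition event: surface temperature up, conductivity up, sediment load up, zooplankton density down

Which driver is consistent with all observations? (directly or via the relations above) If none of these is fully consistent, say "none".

Checking each candidate against the observations:
(A) sediment plume from construction — fails on water clarity down, dissolved oxygen up (predicts dissolved oxygen down, not dissolved oxygen up)
(B) overfishing of top predator — fails on water clarity down, dissolved oxygen up, zooplankton density down, algal biomass up (predicts dissolved oxygen down, not dissolved oxygen up)
(C) algal bloom die-off — water clarity down NO; dissolved oxygen up yes; zooplankton density down yes; algal biomass up NO; sediment load up NO
(D) nutrient upwelling — water clarity down yes; dissolved oxygen up yes; zooplankton density down yes; algal biomass up yes; sediment load up NO
(E) shoreline development — water clarity down yes; dissolved oxygen up yes; zooplankton density down yes (by surface temperature up → zooplankton density down); algal biomass up yes; sediment load up yes
(F) acid deposition event — does not account for water clarity down, dissolved oxygen up, algal biomass up
Only (E) is consistent with every observation.

E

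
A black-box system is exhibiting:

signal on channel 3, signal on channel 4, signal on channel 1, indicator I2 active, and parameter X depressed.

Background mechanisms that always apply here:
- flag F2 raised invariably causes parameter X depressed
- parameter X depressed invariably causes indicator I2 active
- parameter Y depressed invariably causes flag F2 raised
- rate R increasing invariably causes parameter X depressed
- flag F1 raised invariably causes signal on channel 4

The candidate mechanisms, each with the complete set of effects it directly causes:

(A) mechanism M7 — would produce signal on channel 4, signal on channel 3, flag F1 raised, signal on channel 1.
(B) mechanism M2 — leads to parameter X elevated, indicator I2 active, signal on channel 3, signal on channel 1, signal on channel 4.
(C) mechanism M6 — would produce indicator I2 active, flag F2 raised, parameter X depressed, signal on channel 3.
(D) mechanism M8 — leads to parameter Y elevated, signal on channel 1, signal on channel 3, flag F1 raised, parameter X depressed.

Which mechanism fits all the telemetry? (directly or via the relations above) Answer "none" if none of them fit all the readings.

D

For each candidate, compare predicted effects to what was observed:
(A) mechanism M7 — does not account for indicator I2 active, parameter X depressed
(B) mechanism M2 — fails on parameter X depressed (predicts parameter X elevated, not parameter X depressed)
(C) mechanism M6 — does not account for signal on channel 4, signal on channel 1
(D) mechanism M8 — signal on channel 3 match; signal on channel 4 match (via flag F1 raised → signal on channel 4); signal on channel 1 match; indicator I2 active match (via parameter X depressed → indicator I2 active); parameter X depressed match
(D) is the only candidate with no mismatches.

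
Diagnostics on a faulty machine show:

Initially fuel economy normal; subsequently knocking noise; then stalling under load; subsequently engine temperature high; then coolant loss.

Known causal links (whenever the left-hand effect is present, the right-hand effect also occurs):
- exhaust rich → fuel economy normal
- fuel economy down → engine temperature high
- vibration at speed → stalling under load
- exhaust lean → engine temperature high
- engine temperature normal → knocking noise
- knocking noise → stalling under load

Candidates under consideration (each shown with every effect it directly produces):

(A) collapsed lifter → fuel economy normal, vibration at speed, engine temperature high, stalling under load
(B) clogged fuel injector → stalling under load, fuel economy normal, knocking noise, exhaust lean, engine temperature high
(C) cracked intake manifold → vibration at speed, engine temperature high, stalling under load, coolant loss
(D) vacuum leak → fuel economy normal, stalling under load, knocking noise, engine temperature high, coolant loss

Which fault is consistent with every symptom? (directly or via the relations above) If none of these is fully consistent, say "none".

Per-candidate check:
(A) collapsed lifter — does not account for knocking noise, coolant loss
(B) clogged fuel injector — fuel economy normal ✓; knocking noise ✓; stalling under load ✓; engine temperature high ✓; coolant loss ✗
(C) cracked intake manifold — does not account for fuel economy normal, knocking noise
(D) vacuum leak — accounts for every observation
(D) alone accounts for all the evidence.

D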